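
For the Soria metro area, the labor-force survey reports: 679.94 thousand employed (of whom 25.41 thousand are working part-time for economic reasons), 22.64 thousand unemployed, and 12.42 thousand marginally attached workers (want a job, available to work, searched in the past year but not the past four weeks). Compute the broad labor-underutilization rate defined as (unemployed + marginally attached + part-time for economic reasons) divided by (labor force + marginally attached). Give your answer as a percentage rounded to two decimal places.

Broad underutilization rate ≈ 8.46%.

Labor force = 679.94 + 22.64 = 702.58 thousand.
Numerator = 22.64 + 12.42 + 25.41 = 60.47 thousand.
Denominator = 702.58 + 12.42 = 715.00 thousand.
Broad rate = 60.47 / 715.00 = 8.46%.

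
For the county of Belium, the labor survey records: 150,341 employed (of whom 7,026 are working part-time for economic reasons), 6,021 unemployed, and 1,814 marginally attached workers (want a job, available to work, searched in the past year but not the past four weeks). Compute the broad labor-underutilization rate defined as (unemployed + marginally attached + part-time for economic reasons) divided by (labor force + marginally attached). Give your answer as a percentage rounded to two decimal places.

Broad underutilization rate ≈ 9.40%.

Labor force = 150,341 + 6,021 = 156,362.
Numerator = 6,021 + 1,814 + 7,026 = 14,861.
Denominator = 156,362 + 1,814 = 158,176.
Broad rate = 14,861 / 158,176 = 9.40%.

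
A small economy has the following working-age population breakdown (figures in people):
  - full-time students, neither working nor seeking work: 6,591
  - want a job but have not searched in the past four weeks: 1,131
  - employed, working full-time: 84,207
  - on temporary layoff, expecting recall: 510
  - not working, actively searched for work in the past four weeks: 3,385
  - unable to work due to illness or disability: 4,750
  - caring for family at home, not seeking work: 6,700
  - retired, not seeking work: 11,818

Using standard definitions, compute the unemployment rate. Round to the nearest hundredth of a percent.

Unemployment rate ≈ 4.42%.

Employed = 84,207.
Unemployed = 510 + 3,385 = 3,895 (jobless and actively searching, or on temporary layoff).
Labor force = 84,207 + 3,895 = 88,102.
Unemployment rate = 3,895 / 88,102 = 4.42%.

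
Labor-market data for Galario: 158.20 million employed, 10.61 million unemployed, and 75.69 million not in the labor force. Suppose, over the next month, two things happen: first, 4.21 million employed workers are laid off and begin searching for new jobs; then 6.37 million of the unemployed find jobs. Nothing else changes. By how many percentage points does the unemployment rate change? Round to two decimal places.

The unemployment rate changes by −1.28 percentage points.

Initially, labor force = 158.20 + 10.61 = 168.81 million, so u = 10.61/168.81 = 6.29%.
After the first change, employed falls and unemployed rises by 4.21; labor force unchanged → E = 153.99, U = 14.82, labor force = 168.81 million.
After the second change, unemployed falls and employed rises by 6.37; labor force unchanged → E = 160.36, U = 8.45, labor force = 168.81 million.
New unemployment rate = 8.45 / 168.81 = 5.01%.
Change = 5.01% − 6.29% = −1.28 percentage points.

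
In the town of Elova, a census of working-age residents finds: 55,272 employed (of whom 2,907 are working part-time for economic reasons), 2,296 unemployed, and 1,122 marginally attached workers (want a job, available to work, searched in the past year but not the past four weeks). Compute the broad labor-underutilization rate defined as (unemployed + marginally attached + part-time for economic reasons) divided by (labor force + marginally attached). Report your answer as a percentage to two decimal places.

Labor force = 55,272 + 2,296 = 57,568.
Numerator = 2,296 + 1,122 + 2,907 = 6,325.
Denominator = 57,568 + 1,122 = 58,690.
Broad rate = 6,325 / 58,690 = 10.78%.

Broad underutilization rate ≈ 10.78%.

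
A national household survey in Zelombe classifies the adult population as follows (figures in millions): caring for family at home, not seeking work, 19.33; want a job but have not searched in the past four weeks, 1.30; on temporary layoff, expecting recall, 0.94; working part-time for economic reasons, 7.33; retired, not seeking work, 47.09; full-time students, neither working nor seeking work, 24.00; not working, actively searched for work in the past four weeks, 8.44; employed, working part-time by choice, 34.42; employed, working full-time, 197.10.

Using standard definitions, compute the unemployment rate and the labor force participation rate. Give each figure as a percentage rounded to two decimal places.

Unemployment rate ≈ 3.78%; labor force participation rate ≈ 73.02%.

Employed = 7.33 + 34.42 + 197.10 = 238.85 million (anyone who worked, including part-time for economic reasons, counts as employed).
Unemployed = 0.94 + 8.44 = 9.38 million (jobless and actively searching, or on temporary layoff).
Labor force = 238.85 + 9.38 = 248.23 million.
Not in labor force = 19.33 + 1.30 + 47.09 + 24.00 = 91.72 million (those not working and not actively searching are outside the labor force — including those who want a job but have given up searching).
Civilian working-age population = 248.23 + 91.72 = 339.95 million.
Unemployment rate = 9.38 / 248.23 = 3.78%.
Labor force participation rate = 248.23 / 339.95 = 73.02%.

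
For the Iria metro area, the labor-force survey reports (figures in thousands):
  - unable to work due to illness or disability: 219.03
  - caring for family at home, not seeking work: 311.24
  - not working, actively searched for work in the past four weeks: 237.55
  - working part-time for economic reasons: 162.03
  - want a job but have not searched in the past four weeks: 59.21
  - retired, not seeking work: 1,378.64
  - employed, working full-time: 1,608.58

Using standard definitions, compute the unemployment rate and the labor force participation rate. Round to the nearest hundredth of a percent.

Unemployment rate ≈ 11.83%; labor force participation rate ≈ 50.50%.

Employed = 162.03 + 1,608.58 = 1,770.61 thousand (anyone who worked, including part-time for economic reasons, counts as employed).
Unemployed = 237.55 thousand.
Labor force = 1,770.61 + 237.55 = 2,008.16 thousand.
Not in labor force = 219.03 + 311.24 + 59.21 + 1,378.64 = 1,968.12 thousand (those not working and not actively searching are outside the labor force — including those who want a job but have given up searching).
Civilian working-age population = 2,008.16 + 1,968.12 = 3,976.28 thousand.
Unemployment rate = 237.55 / 2,008.16 = 11.83%.
Labor force participation rate = 2,008.16 / 3,976.28 = 50.50%.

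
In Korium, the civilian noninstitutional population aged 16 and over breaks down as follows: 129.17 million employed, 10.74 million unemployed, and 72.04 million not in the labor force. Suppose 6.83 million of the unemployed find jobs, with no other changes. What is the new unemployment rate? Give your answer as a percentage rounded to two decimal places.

Initially, labor force = 129.17 + 10.74 = 139.91 million, so u = 10.74/139.91 = 7.68%.
After the change, unemployed falls and employed rises by 6.83; labor force unchanged → E = 136.00, U = 3.91, labor force = 139.91 million.
New unemployment rate = 3.91 / 139.91 = 2.79%.

New unemployment rate ≈ 2.79%.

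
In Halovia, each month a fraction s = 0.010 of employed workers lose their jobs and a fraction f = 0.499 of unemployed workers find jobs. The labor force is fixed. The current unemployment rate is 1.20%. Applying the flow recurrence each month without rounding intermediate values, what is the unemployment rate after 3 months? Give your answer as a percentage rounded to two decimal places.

Unemployment rate after three months ≈ 1.87%.

With a fixed labor force, u_{t+1} = u_t + s·(1−u_t) − f·u_t = u_t·(1−s−f) + s.
Here 1−s−f = 0.491 and s = 0.010.
u_1 = 0.012000 × 0.491 + 0.010 = 0.015892.
u_2 = 0.015892 × 0.491 + 0.010 = 0.017803.
u_3 = 0.017803 × 0.491 + 0.010 = 0.018741.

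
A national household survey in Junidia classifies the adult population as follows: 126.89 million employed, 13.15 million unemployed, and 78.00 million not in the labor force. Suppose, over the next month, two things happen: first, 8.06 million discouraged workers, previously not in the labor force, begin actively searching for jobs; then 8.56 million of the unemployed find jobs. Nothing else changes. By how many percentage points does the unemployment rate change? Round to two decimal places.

The unemployment rate changes by −0.85 percentage points.

Initially, labor force = 126.89 + 13.15 = 140.04 million, so u = 13.15/140.04 = 9.39%.
After the first change, unemployed and labor force both rise by 8.06 → E = 126.89, U = 21.21, labor force = 148.10 million.
After the second change, unemployed falls and employed rises by 8.56; labor force unchanged → E = 135.45, U = 12.65, labor force = 148.10 million.
New unemployment rate = 12.65 / 148.10 = 8.54%.
Change = 8.54% − 9.39% = −0.85 percentage points.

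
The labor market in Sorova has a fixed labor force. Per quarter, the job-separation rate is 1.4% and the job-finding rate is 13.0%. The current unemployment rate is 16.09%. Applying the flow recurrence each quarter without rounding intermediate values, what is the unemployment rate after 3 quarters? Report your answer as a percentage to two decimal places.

With a fixed labor force, u_{t+1} = u_t + s·(1−u_t) − f·u_t = u_t·(1−s−f) + s.
Here 1−s−f = 0.856 and s = 0.014.
u_1 = 0.160900 × 0.856 + 0.014 = 0.151730.
u_2 = 0.151730 × 0.856 + 0.014 = 0.143881.
u_3 = 0.143881 × 0.856 + 0.014 = 0.137162.

Unemployment rate after three quarters ≈ 13.72%.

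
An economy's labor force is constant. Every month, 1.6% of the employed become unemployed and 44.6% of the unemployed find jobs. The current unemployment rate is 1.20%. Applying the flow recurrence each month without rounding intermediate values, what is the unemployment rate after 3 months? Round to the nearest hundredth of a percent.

With a fixed labor force, u_{t+1} = u_t + s·(1−u_t) − f·u_t = u_t·(1−s−f) + s.
Here 1−s−f = 0.538 and s = 0.016.
u_1 = 0.012000 × 0.538 + 0.016 = 0.022456.
u_2 = 0.022456 × 0.538 + 0.016 = 0.028081.
u_3 = 0.028081 × 0.538 + 0.016 = 0.031108.

Unemployment rate after three months ≈ 3.11%.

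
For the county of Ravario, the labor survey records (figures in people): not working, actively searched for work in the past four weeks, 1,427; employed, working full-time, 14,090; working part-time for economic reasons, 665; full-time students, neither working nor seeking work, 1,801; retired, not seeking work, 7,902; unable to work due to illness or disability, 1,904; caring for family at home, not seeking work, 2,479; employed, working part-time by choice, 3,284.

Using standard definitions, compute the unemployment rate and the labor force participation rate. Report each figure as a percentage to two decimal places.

Unemployment rate ≈ 7.33%; labor force participation rate ≈ 58.02%.

Employed = 14,090 + 665 + 3,284 = 18,039 (anyone who worked, including part-time for economic reasons, counts as employed).
Unemployed = 1,427.
Labor force = 18,039 + 1,427 = 19,466.
Not in labor force = 1,801 + 7,902 + 1,904 + 2,479 = 14,086 (those not working and not actively searching are outside the labor force).
Civilian working-age population = 19,466 + 14,086 = 33,552.
Unemployment rate = 1,427 / 19,466 = 7.33%.
Labor force participation rate = 19,466 / 33,552 = 58.02%.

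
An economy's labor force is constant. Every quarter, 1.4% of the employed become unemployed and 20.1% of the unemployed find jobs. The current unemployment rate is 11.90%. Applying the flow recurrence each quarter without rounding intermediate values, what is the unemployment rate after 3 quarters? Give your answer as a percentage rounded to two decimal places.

Unemployment rate after three quarters ≈ 9.12%.

With a fixed labor force, u_{t+1} = u_t + s·(1−u_t) − f·u_t = u_t·(1−s−f) + s.
Here 1−s−f = 0.785 and s = 0.014.
u_1 = 0.119000 × 0.785 + 0.014 = 0.107415.
u_2 = 0.107415 × 0.785 + 0.014 = 0.098321.
u_3 = 0.098321 × 0.785 + 0.014 = 0.091182.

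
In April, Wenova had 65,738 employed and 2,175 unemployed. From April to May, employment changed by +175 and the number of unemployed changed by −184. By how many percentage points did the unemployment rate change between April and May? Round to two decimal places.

April: labor force = 65,738 + 2,175 = 67,913; u = 2,175/67,913 = 3.20%.
May: labor force = 65,913 + 1,991 = 67,904; u = 1,991/67,904 = 2.93%.
Change = 2.93% − 3.20% = −0.27 pp.

The unemployment rate changed by −0.27 percentage points.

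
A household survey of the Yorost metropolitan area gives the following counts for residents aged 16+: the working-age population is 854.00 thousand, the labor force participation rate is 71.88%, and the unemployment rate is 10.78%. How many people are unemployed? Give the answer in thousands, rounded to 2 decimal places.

About 66.17 thousand are unemployed.

Labor force = 0.7188 × 854.00 = 613.86 thousand.
Unemployed = 0.1078 × 613.86 ≈ 66.17 thousand.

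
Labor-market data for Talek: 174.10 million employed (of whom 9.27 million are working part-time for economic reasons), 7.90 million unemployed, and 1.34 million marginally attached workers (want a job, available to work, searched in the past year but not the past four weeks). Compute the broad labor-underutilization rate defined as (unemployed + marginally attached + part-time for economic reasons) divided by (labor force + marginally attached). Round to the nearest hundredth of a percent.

Broad underutilization rate ≈ 10.10%.

Labor force = 174.10 + 7.90 = 182.00 million.
Numerator = 7.90 + 1.34 + 9.27 = 18.51 million.
Denominator = 182.00 + 1.34 = 183.34 million.
Broad rate = 18.51 / 183.34 = 10.10%.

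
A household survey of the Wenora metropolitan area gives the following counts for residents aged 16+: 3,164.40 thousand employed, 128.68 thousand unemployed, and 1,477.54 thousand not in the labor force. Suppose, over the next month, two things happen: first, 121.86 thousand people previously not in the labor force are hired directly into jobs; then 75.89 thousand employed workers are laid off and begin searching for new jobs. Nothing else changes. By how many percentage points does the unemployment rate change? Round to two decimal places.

The unemployment rate changes by +2.08 percentage points.

Initially, labor force = 3,164.40 + 128.68 = 3,293.08 thousand, so u = 128.68/3,293.08 = 3.91%.
After the first change, employed and labor force both rise by 121.86; unemployed unchanged → E = 3,286.26, U = 128.68, labor force = 3,414.94 thousand.
After the second change, employed falls and unemployed rises by 75.89; labor force unchanged → E = 3,210.37, U = 204.57, labor force = 3,414.94 thousand.
New unemployment rate = 204.57 / 3,414.94 = 5.99%.
Change = 5.99% − 3.91% = +2.08 percentage points.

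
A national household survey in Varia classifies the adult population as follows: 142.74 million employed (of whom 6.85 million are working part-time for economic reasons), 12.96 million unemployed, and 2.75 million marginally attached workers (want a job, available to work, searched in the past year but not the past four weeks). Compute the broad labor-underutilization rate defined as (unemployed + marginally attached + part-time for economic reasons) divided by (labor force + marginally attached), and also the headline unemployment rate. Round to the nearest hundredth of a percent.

Labor force = 142.74 + 12.96 = 155.70 million.
Numerator = 12.96 + 2.75 + 6.85 = 22.56 million.
Denominator = 155.70 + 2.75 = 158.45 million.
Broad rate = 22.56 / 158.45 = 14.24%.
Headline unemployment rate = 12.96 / 155.70 = 8.32%.

Broad underutilization rate ≈ 14.24%; headline unemployment rate ≈ 8.32%.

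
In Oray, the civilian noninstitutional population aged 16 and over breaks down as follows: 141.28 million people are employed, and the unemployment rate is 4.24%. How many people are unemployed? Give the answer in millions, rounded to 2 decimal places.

Let U be the number unemployed. The labor force is E + U, and U/(E+U) = 0.0424.
So U = 0.0424 × 141.28 / (1 − 0.0424) = 5.9903 / 0.9576 ≈ 6.26 million.

About 6.26 million are unemployed.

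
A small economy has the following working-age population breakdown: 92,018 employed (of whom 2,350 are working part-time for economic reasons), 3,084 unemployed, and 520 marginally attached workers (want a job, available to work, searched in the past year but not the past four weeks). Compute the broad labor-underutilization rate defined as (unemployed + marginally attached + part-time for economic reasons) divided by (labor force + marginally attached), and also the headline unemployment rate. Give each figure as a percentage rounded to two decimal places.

Labor force = 92,018 + 3,084 = 95,102.
Numerator = 3,084 + 520 + 2,350 = 5,954.
Denominator = 95,102 + 520 = 95,622.
Broad rate = 5,954 / 95,622 = 6.23%.
Headline unemployment rate = 3,084 / 95,102 = 3.24%.

Broad underutilization rate ≈ 6.23%; headline unemployment rate ≈ 3.24%.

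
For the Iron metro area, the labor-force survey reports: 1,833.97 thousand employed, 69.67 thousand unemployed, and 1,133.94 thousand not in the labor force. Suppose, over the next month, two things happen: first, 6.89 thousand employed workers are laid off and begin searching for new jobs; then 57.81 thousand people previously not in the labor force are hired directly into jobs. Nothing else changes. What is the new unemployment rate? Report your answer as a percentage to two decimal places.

New unemployment rate ≈ 3.90%.

Initially, labor force = 1,833.97 + 69.67 = 1,903.64 thousand, so u = 69.67/1,903.64 = 3.66%.
After the first change, employed falls and unemployed rises by 6.89; labor force unchanged → E = 1,827.08, U = 76.56, labor force = 1,903.64 thousand.
After the second change, employed and labor force both rise by 57.81; unemployed unchanged → E = 1,884.89, U = 76.56, labor force = 1,961.45 thousand.
New unemployment rate = 76.56 / 1,961.45 = 3.90%.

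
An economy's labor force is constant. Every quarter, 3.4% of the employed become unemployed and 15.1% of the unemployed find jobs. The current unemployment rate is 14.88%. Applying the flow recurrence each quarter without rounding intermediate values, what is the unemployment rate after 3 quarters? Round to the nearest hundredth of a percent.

Unemployment rate after three quarters ≈ 16.48%.

With a fixed labor force, u_{t+1} = u_t + s·(1−u_t) − f·u_t = u_t·(1−s−f) + s.
Here 1−s−f = 0.815 and s = 0.034.
u_1 = 0.148800 × 0.815 + 0.034 = 0.155272.
u_2 = 0.155272 × 0.815 + 0.034 = 0.160547.
u_3 = 0.160547 × 0.815 + 0.034 = 0.164846.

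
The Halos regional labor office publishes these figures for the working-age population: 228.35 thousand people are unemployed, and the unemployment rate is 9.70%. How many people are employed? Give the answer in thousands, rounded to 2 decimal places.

Labor force = U / u = 228.35 / 0.0970 ≈ 2,354.12 thousand.
Employed = labor force − unemployed = 2,354.12 − 228.35 = 2,125.77 thousand.

About 2,125.77 thousand are employed.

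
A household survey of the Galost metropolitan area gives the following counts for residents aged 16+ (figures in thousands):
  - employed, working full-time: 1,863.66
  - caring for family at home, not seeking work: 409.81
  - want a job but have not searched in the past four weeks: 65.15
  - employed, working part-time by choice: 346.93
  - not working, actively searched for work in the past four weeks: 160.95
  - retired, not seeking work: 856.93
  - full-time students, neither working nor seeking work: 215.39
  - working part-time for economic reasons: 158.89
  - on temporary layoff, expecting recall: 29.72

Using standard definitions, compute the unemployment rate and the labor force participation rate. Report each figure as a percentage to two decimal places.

Unemployment rate ≈ 7.45%; labor force participation rate ≈ 62.33%.

Employed = 1,863.66 + 346.93 + 158.89 = 2,369.48 thousand (anyone who worked, including part-time for economic reasons, counts as employed).
Unemployed = 160.95 + 29.72 = 190.67 thousand (jobless and actively searching, or on temporary layoff).
Labor force = 2,369.48 + 190.67 = 2,560.15 thousand.
Not in labor force = 409.81 + 65.15 + 856.93 + 215.39 = 1,547.28 thousand (those not working and not actively searching are outside the labor force — including those who want a job but have given up searching).
Civilian working-age population = 2,560.15 + 1,547.28 = 4,107.43 thousand.
Unemployment rate = 190.67 / 2,560.15 = 7.45%.
Labor force participation rate = 2,560.15 / 4,107.43 = 62.33%.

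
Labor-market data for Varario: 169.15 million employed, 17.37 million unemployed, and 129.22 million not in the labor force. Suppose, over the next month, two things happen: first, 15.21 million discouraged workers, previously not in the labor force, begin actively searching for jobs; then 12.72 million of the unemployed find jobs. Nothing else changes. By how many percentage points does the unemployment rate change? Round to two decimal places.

The unemployment rate changes by +0.53 percentage points.

Initially, labor force = 169.15 + 17.37 = 186.52 million, so u = 17.37/186.52 = 9.31%.
After the first change, unemployed and labor force both rise by 15.21 → E = 169.15, U = 32.58, labor force = 201.73 million.
After the second change, unemployed falls and employed rises by 12.72; labor force unchanged → E = 181.87, U = 19.86, labor force = 201.73 million.
New unemployment rate = 19.86 / 201.73 = 9.84%.
Change = 9.84% − 9.31% = +0.53 percentage points.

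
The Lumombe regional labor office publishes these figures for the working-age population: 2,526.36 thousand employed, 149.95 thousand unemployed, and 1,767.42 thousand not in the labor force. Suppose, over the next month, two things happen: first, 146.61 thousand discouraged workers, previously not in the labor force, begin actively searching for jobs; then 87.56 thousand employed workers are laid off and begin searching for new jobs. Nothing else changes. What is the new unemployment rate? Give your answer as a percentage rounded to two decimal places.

New unemployment rate ≈ 13.61%.

Initially, labor force = 2,526.36 + 149.95 = 2,676.31 thousand, so u = 149.95/2,676.31 = 5.60%.
After the first change, unemployed and labor force both rise by 146.61 → E = 2,526.36, U = 296.56, labor force = 2,822.92 thousand.
After the second change, employed falls and unemployed rises by 87.56; labor force unchanged → E = 2,438.80, U = 384.12, labor force = 2,822.92 thousand.
New unemployment rate = 384.12 / 2,822.92 = 13.61%.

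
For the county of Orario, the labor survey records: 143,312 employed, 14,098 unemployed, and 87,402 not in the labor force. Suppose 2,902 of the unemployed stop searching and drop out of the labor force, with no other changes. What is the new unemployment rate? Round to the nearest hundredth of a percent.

Initially, labor force = 143,312 + 14,098 = 157,410, so u = 14,098/157,410 = 8.96%.
After the change, unemployed and labor force both fall by 2,902 → E = 143,312, U = 11,196, labor force = 154,508.
New unemployment rate = 11,196 / 154,508 = 7.25%.

New unemployment rate ≈ 7.25%.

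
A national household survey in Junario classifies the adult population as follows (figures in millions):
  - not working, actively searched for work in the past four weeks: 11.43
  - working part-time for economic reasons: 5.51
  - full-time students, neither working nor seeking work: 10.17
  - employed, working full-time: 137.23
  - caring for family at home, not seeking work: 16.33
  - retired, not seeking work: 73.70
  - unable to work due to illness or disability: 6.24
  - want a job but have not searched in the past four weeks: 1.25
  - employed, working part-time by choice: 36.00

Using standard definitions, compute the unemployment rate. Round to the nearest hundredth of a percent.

Unemployment rate ≈ 6.01%.

Employed = 5.51 + 137.23 + 36.00 = 178.74 million (anyone who worked, including part-time for economic reasons, counts as employed).
Unemployed = 11.43 million.
Labor force = 178.74 + 11.43 = 190.17 million.
Unemployment rate = 11.43 / 190.17 = 6.01%.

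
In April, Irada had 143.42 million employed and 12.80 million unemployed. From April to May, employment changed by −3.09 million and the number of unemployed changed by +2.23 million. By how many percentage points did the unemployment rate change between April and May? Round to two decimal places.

The unemployment rate changed by +1.48 percentage points.

April: labor force = 143.42 + 12.80 = 156.22; u = 12.80/156.22 = 8.19%.
May: labor force = 140.33 + 15.03 = 155.36; u = 15.03/155.36 = 9.67%.
Change = 9.67% − 8.19% = +1.48 pp.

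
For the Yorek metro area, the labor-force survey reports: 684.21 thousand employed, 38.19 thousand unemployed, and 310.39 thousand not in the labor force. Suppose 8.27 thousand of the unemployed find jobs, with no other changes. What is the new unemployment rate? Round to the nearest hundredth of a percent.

New unemployment rate ≈ 4.14%.

Initially, labor force = 684.21 + 38.19 = 722.40 thousand, so u = 38.19/722.40 = 5.29%.
After the change, unemployed falls and employed rises by 8.27; labor force unchanged → E = 692.48, U = 29.92, labor force = 722.40 thousand.
New unemployment rate = 29.92 / 722.40 = 4.14%.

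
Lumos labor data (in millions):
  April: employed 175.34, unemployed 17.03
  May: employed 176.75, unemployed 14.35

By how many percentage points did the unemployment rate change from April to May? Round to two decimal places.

April: labor force = 175.34 + 17.03 = 192.37; u = 17.03/192.37 = 8.85%.
May: labor force = 176.75 + 14.35 = 191.10; u = 14.35/191.10 = 7.51%.
Change = 7.51% − 8.85% = −1.34 pp.

The unemployment rate changed by −1.34 percentage points.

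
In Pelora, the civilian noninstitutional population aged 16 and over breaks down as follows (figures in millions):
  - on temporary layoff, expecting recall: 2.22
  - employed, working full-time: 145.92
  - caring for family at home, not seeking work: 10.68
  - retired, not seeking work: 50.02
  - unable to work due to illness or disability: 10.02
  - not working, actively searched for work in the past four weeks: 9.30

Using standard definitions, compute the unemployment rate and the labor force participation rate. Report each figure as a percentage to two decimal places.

Unemployment rate ≈ 7.32%; labor force participation rate ≈ 69.00%.

Employed = 145.92 million.
Unemployed = 2.22 + 9.30 = 11.52 million (jobless and actively searching, or on temporary layoff).
Labor force = 145.92 + 11.52 = 157.44 million.
Not in labor force = 10.68 + 50.02 + 10.02 = 70.72 million (those not working and not actively searching are outside the labor force).
Civilian working-age population = 157.44 + 70.72 = 228.16 million.
Unemployment rate = 11.52 / 157.44 = 7.32%.
Labor force participation rate = 157.44 / 228.16 = 69.00%.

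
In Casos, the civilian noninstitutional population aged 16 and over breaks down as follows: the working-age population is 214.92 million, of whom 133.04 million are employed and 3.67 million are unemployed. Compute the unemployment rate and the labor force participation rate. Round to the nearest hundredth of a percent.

Unemployment rate ≈ 2.68%; labor force participation rate ≈ 63.61%.

Labor force = employed + unemployed = 133.04 + 3.67 = 136.71 million.
Unemployment rate = 3.67 / 136.71 = 2.68%.
Labor force participation rate = 136.71 / 214.92 = 63.61%.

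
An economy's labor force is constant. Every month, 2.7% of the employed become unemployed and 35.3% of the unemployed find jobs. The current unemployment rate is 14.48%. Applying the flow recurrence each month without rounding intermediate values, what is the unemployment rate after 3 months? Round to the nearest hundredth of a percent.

With a fixed labor force, u_{t+1} = u_t + s·(1−u_t) − f·u_t = u_t·(1−s−f) + s.
Here 1−s−f = 0.620 and s = 0.027.
u_1 = 0.144800 × 0.620 + 0.027 = 0.116776.
u_2 = 0.116776 × 0.620 + 0.027 = 0.099401.
u_3 = 0.099401 × 0.620 + 0.027 = 0.088629.

Unemployment rate after three months ≈ 8.86%.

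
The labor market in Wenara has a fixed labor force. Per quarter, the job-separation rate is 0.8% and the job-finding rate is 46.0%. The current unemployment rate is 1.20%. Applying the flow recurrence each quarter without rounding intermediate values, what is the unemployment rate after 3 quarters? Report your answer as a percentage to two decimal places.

Unemployment rate after three quarters ≈ 1.63%.

With a fixed labor force, u_{t+1} = u_t + s·(1−u_t) − f·u_t = u_t·(1−s−f) + s.
Here 1−s−f = 0.532 and s = 0.008.
u_1 = 0.012000 × 0.532 + 0.008 = 0.014384.
u_2 = 0.014384 × 0.532 + 0.008 = 0.015652.
u_3 = 0.015652 × 0.532 + 0.008 = 0.016327.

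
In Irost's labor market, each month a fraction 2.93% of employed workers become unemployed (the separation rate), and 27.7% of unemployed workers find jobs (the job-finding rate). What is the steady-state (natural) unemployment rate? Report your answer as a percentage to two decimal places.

Steady-state unemployment rate ≈ 9.57%.

At steady state the flows balance: s·E = f·U, so U/(E+U) = s/(s+f).
u* = 2.93 / (2.93 + 27.7) = 2.93 / 30.63 = 9.57%.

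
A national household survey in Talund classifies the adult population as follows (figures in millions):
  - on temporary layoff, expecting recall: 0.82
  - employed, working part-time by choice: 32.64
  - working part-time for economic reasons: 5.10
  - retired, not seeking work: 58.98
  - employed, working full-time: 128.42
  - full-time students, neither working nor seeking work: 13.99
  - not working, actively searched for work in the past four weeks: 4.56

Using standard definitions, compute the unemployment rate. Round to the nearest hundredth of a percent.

Unemployment rate ≈ 3.14%.

Employed = 32.64 + 5.10 + 128.42 = 166.16 million (anyone who worked, including part-time for economic reasons, counts as employed).
Unemployed = 0.82 + 4.56 = 5.38 million (jobless and actively searching, or on temporary layoff).
Labor force = 166.16 + 5.38 = 171.54 million.
Unemployment rate = 5.38 / 171.54 = 3.14%.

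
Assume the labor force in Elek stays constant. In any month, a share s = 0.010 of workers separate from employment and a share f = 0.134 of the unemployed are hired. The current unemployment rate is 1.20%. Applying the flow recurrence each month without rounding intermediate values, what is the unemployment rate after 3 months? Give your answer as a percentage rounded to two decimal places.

Unemployment rate after three months ≈ 3.34%.

With a fixed labor force, u_{t+1} = u_t + s·(1−u_t) − f·u_t = u_t·(1−s−f) + s.
Here 1−s−f = 0.856 and s = 0.010.
u_1 = 0.012000 × 0.856 + 0.010 = 0.020272.
u_2 = 0.020272 × 0.856 + 0.010 = 0.027353.
u_3 = 0.027353 × 0.856 + 0.010 = 0.033414.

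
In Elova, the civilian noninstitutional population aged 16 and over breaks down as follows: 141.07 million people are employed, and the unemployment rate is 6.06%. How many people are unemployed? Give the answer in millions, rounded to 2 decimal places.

Let U be the number unemployed. The labor force is E + U, and U/(E+U) = 0.0606.
So U = 0.0606 × 141.07 / (1 − 0.0606) = 8.5488 / 0.9394 ≈ 9.10 million.

About 9.10 million are unemployed.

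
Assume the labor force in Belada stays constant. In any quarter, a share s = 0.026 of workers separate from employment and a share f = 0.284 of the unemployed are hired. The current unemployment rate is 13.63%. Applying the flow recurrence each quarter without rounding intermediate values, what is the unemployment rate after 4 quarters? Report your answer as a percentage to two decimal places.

With a fixed labor force, u_{t+1} = u_t + s·(1−u_t) − f·u_t = u_t·(1−s−f) + s.
Here 1−s−f = 0.690 and s = 0.026.
u_1 = 0.136300 × 0.690 + 0.026 = 0.120047.
u_2 = 0.120047 × 0.690 + 0.026 = 0.108832.
u_3 = 0.108832 × 0.690 + 0.026 = 0.101094.
u_4 = 0.101094 × 0.690 + 0.026 = 0.095755.

Unemployment rate after four quarters ≈ 9.58%.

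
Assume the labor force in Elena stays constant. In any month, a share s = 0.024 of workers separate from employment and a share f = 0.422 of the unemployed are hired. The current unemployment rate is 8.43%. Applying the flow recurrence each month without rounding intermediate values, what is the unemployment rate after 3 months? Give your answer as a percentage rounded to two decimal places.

With a fixed labor force, u_{t+1} = u_t + s·(1−u_t) − f·u_t = u_t·(1−s−f) + s.
Here 1−s−f = 0.554 and s = 0.024.
u_1 = 0.084300 × 0.554 + 0.024 = 0.070702.
u_2 = 0.070702 × 0.554 + 0.024 = 0.063169.
u_3 = 0.063169 × 0.554 + 0.024 = 0.058996.

Unemployment rate after three months ≈ 5.90%.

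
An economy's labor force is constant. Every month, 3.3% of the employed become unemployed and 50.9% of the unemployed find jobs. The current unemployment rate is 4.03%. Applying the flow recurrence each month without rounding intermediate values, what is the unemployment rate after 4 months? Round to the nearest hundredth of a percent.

With a fixed labor force, u_{t+1} = u_t + s·(1−u_t) − f·u_t = u_t·(1−s−f) + s.
Here 1−s−f = 0.458 and s = 0.033.
u_1 = 0.040300 × 0.458 + 0.033 = 0.051457.
u_2 = 0.051457 × 0.458 + 0.033 = 0.056567.
u_3 = 0.056567 × 0.458 + 0.033 = 0.058908.
u_4 = 0.058908 × 0.458 + 0.033 = 0.059980.

Unemployment rate after four months ≈ 6.00%.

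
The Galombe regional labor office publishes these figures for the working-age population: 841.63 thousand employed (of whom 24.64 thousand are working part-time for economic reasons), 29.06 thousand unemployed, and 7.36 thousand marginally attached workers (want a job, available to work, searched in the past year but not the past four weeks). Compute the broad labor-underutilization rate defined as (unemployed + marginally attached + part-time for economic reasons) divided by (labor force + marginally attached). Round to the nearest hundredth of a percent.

Broad underutilization rate ≈ 6.95%.

Labor force = 841.63 + 29.06 = 870.69 thousand.
Numerator = 29.06 + 7.36 + 24.64 = 61.06 thousand.
Denominator = 870.69 + 7.36 = 878.05 thousand.
Broad rate = 61.06 / 878.05 = 6.95%.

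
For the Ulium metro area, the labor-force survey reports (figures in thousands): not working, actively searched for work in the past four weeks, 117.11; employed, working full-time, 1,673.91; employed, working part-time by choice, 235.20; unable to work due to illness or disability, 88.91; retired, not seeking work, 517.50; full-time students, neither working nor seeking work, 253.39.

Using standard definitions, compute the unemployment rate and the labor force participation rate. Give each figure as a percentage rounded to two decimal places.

Unemployment rate ≈ 5.78%; labor force participation rate ≈ 70.21%.

Employed = 1,673.91 + 235.20 = 1,909.11 thousand.
Unemployed = 117.11 thousand.
Labor force = 1,909.11 + 117.11 = 2,026.22 thousand.
Not in labor force = 88.91 + 517.50 + 253.39 = 859.80 thousand (those not working and not actively searching are outside the labor force).
Civilian working-age population = 2,026.22 + 859.80 = 2,886.02 thousand.
Unemployment rate = 117.11 / 2,026.22 = 5.78%.
Labor force participation rate = 2,026.22 / 2,886.02 = 70.21%.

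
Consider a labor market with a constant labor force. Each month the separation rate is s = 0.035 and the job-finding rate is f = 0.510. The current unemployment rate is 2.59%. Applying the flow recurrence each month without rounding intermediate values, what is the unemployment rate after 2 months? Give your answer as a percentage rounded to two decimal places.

Unemployment rate after two months ≈ 5.63%.

With a fixed labor force, u_{t+1} = u_t + s·(1−u_t) − f·u_t = u_t·(1−s−f) + s.
Here 1−s−f = 0.455 and s = 0.035.
u_1 = 0.025900 × 0.455 + 0.035 = 0.046785.
u_2 = 0.046785 × 0.455 + 0.035 = 0.056287.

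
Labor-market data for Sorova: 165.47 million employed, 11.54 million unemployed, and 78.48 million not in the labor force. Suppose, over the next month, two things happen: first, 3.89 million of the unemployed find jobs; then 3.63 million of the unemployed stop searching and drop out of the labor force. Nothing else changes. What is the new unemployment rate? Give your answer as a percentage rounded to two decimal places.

Initially, labor force = 165.47 + 11.54 = 177.01 million, so u = 11.54/177.01 = 6.52%.
After the first change, unemployed falls and employed rises by 3.89; labor force unchanged → E = 169.36, U = 7.65, labor force = 177.01 million.
After the second change, unemployed and labor force both fall by 3.63 → E = 169.36, U = 4.02, labor force = 173.38 million.
New unemployment rate = 4.02 / 173.38 = 2.32%.

New unemployment rate ≈ 2.32%.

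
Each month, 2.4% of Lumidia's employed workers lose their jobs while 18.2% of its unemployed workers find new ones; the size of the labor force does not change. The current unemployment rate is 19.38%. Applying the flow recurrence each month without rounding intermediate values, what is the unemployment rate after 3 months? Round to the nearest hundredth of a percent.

Unemployment rate after three months ≈ 15.52%.

With a fixed labor force, u_{t+1} = u_t + s·(1−u_t) − f·u_t = u_t·(1−s−f) + s.
Here 1−s−f = 0.794 and s = 0.024.
u_1 = 0.193800 × 0.794 + 0.024 = 0.177877.
u_2 = 0.177877 × 0.794 + 0.024 = 0.165234.
u_3 = 0.165234 × 0.794 + 0.024 = 0.155196.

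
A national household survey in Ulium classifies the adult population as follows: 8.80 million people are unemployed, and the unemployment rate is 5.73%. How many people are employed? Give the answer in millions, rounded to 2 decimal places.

About 144.78 million are employed.

Labor force = U / u = 8.80 / 0.0573 ≈ 153.58 million.
Employed = labor force − unemployed = 153.58 − 8.80 = 144.78 million.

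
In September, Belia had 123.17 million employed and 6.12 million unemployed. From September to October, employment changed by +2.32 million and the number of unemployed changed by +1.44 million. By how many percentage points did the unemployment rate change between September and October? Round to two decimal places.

The unemployment rate changed by +0.95 percentage points.

September: labor force = 123.17 + 6.12 = 129.29; u = 6.12/129.29 = 4.73%.
October: labor force = 125.49 + 7.56 = 133.05; u = 7.56/133.05 = 5.68%.
Change = 5.68% − 4.73% = +0.95 pp.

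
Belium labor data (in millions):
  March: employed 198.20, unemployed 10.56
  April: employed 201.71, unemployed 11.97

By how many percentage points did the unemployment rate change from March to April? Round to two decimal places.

March: labor force = 198.20 + 10.56 = 208.76; u = 10.56/208.76 = 5.06%.
April: labor force = 201.71 + 11.97 = 213.68; u = 11.97/213.68 = 5.60%.
Change = 5.60% − 5.06% = +0.54 pp.

The unemployment rate changed by +0.54 percentage points.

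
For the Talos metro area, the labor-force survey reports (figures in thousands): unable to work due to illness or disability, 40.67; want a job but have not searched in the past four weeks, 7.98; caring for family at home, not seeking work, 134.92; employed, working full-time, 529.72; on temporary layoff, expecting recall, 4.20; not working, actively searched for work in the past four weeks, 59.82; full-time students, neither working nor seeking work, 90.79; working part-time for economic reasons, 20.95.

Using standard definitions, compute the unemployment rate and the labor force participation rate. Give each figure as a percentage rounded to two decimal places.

Employed = 529.72 + 20.95 = 550.67 thousand (anyone who worked, including part-time for economic reasons, counts as employed).
Unemployed = 4.20 + 59.82 = 64.02 thousand (jobless and actively searching, or on temporary layoff).
Labor force = 550.67 + 64.02 = 614.69 thousand.
Not in labor force = 40.67 + 7.98 + 134.92 + 90.79 = 274.36 thousand (those not working and not actively searching are outside the labor force — including those who want a job but have given up searching).
Civilian working-age population = 614.69 + 274.36 = 889.05 thousand.
Unemployment rate = 64.02 / 614.69 = 10.42%.
Labor force participation rate = 614.69 / 889.05 = 69.14%.

Unemployment rate ≈ 10.42%; labor force participation rate ≈ 69.14%.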